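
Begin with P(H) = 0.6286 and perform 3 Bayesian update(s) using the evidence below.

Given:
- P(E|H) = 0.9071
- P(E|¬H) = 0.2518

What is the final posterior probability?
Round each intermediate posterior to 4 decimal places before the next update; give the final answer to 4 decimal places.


Sequential Bayesian updating:

Initial prior: P(H) = 0.6286

Update 1:
  P(E) = 0.9071 × 0.6286 + 0.2518 × 0.3714 = 0.57020306 + 0.09351852 = 0.66372158
  P(H|E) = 0.57020306 / 0.66372158 = 0.8591

Update 2:
  P(E) = 0.9071 × 0.8591 + 0.2518 × 0.1409 = 0.77928961 + 0.03547862 = 0.81476823
  P(H|E) = 0.77928961 / 0.81476823 = 0.9565

Update 3:
  P(E) = 0.9071 × 0.9565 + 0.2518 × 0.0435 = 0.86764115 + 0.01095330 = 0.87859445
  P(H|E) = 0.86764115 / 0.87859445 = 0.9875

Final posterior: 0.9875


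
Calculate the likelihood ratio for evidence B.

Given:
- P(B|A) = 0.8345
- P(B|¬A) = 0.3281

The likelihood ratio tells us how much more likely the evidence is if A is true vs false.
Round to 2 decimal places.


Likelihood Ratio (LR) = P(B|A) / P(B|¬A)

LR = 0.8345 / 0.3281
   = 2.54

The evidence is 2.54 times more likely if A is true than if A is false.
LR > 1, so observing B raises the odds in favor of A.


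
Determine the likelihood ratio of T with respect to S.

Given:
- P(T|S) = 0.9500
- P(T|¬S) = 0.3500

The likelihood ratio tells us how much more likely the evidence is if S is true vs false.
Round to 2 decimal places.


Likelihood Ratio (LR) = P(T|S) / P(T|¬S)

LR = 0.9500 / 0.3500
   = 2.71

The evidence is 2.71 times more likely if S is true than if S is false.
LR > 1, so observing T raises the odds in favor of S.


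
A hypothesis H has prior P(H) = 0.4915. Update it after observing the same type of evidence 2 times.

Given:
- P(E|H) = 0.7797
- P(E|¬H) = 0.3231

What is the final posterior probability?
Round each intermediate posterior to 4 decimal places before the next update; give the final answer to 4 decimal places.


Sequential Bayesian updating:

Initial prior: P(H) = 0.4915

Update 1:
  P(E) = 0.7797 × 0.4915 + 0.3231 × 0.5085 = 0.38322255 + 0.16429635 = 0.54751890
  P(H|E) = 0.38322255 / 0.54751890 = 0.6999

Update 2:
  P(E) = 0.7797 × 0.6999 + 0.3231 × 0.3001 = 0.54571203 + 0.09696231 = 0.64267434
  P(H|E) = 0.54571203 / 0.64267434 = 0.8491

Final posterior: 0.8491


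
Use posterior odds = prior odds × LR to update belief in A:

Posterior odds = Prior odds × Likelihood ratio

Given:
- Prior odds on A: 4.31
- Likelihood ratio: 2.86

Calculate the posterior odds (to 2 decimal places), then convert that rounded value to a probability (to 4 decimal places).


Step 1: Calculate posterior odds
Posterior odds = Prior odds × LR
               = 4.31 × 2.86
               = 12.33

Step 2: Convert to probability
P(A|E) = Posterior odds / (1 + Posterior odds)
       = 12.33 / (1 + 12.33)
       = 12.33 / 13.33
       = 0.9250

The evidence increased P(A) from 0.8117 to 0.9250.


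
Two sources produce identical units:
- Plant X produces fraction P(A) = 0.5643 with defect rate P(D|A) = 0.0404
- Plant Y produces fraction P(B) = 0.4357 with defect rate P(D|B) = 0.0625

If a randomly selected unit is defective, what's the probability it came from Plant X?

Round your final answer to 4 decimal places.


Let A = from Plant X, D = defective

Given:
- P(A) = 0.5643, P(B) = 0.4357
- P(D|A) = 0.0404, P(D|B) = 0.0625

Step 1: Find P(D)
P(D) = P(D|A)P(A) + P(D|B)P(B)
     = 0.0404 × 0.5643 + 0.0625 × 0.4357
     = 0.02279772 + 0.02723125
     = 0.05002897

Step 2: Apply Bayes' theorem
P(A|D) = P(D|A)P(A) / P(D)
       = 0.02279772 / 0.05002897
       = 0.4557


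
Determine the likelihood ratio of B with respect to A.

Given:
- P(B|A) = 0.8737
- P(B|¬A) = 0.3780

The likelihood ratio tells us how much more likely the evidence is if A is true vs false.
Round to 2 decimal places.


Likelihood Ratio (LR) = P(B|A) / P(B|¬A)

LR = 0.8737 / 0.3780
   = 2.31

The evidence is 2.31 times more likely if A is true than if A is false.
Since LR > 1, the evidence supports A over ¬A.


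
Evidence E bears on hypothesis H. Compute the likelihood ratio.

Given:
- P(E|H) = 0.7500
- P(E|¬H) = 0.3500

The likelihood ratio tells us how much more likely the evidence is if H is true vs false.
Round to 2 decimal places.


Likelihood Ratio (LR) = P(E|H) / P(E|¬H)

LR = 0.7500 / 0.3500
   = 2.14

The evidence is 2.14 times more likely if H is true than if H is false.
Because LR exceeds 1, E is evidence for H.


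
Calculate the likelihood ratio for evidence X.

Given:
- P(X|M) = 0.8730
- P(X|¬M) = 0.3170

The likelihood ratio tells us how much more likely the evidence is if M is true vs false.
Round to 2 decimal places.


Likelihood Ratio (LR) = P(X|M) / P(X|¬M)

LR = 0.8730 / 0.3170
   = 2.75

The evidence is 2.75 times more likely if M is true than if M is false.
Since LR > 1, the evidence supports M over ¬M.


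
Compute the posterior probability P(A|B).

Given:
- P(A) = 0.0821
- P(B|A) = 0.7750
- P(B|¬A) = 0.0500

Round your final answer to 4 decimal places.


Bayes' theorem: P(A|B) = P(B|A) × P(A) / P(B)

Step 1: Calculate P(B) using law of total probability
P(B) = P(B|A)P(A) + P(B|¬A)P(¬A)
     = 0.7750 × 0.0821 + 0.0500 × 0.9179
     = 0.06362750 + 0.04589500
     = 0.10952250

Step 2: Apply Bayes' theorem
P(A|B) = P(B|A) × P(A) / P(B)
       = 0.06362750 / 0.10952250
       = 0.5810


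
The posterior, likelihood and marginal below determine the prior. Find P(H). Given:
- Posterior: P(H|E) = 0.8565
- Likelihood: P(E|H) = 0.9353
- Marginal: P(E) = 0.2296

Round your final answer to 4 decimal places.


From Bayes' theorem: P(H|E) = P(E|H) × P(H) / P(E)

Rearranging for P(H):
P(H) = P(H|E) × P(E) / P(E|H)
     = 0.8565 × 0.2296 / 0.9353
     = 0.19665240 / 0.9353
     = 0.2103


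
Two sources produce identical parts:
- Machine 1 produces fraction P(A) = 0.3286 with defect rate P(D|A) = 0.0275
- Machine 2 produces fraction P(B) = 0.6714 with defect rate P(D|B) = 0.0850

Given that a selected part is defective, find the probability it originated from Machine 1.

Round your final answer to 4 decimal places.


Let A = from Machine 1, D = defective

Given:
- P(A) = 0.3286, P(B) = 0.6714
- P(D|A) = 0.0275, P(D|B) = 0.0850

Step 1: Find P(D)
P(D) = P(D|A)P(A) + P(D|B)P(B)
     = 0.0275 × 0.3286 + 0.0850 × 0.6714
     = 0.00903650 + 0.05706900
     = 0.06610550

Step 2: Apply Bayes' theorem
P(A|D) = P(D|A)P(A) / P(D)
       = 0.00903650 / 0.06610550
       = 0.1367


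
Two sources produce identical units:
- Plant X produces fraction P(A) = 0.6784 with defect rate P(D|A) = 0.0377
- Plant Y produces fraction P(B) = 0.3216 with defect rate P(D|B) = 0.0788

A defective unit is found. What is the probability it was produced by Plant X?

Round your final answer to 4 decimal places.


Let A = from Plant X, D = defective

Given:
- P(A) = 0.6784, P(B) = 0.3216
- P(D|A) = 0.0377, P(D|B) = 0.0788

Step 1: Find P(D)
P(D) = P(D|A)P(A) + P(D|B)P(B)
     = 0.0377 × 0.6784 + 0.0788 × 0.3216
     = 0.02557568 + 0.02534208
     = 0.05091776

Step 2: Apply Bayes' theorem
P(A|D) = P(D|A)P(A) / P(D)
       = 0.02557568 / 0.05091776
       = 0.5023


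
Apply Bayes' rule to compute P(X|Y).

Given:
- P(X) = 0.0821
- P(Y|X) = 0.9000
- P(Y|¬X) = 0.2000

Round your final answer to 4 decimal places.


Bayes' theorem: P(X|Y) = P(Y|X) × P(X) / P(Y)

Step 1: Calculate P(Y) using law of total probability
P(Y) = P(Y|X)P(X) + P(Y|¬X)P(¬X)
     = 0.9000 × 0.0821 + 0.2000 × 0.9179
     = 0.07389000 + 0.18358000
     = 0.25747000

Step 2: Apply Bayes' theorem
P(X|Y) = P(Y|X) × P(X) / P(Y)
       = 0.07389000 / 0.25747000
       = 0.2870


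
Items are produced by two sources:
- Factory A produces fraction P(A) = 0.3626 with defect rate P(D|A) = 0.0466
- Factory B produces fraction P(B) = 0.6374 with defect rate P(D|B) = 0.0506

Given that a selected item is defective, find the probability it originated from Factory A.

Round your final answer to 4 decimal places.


Let A = from Factory A, D = defective

Given:
- P(A) = 0.3626, P(B) = 0.6374
- P(D|A) = 0.0466, P(D|B) = 0.0506

Step 1: Find P(D)
P(D) = P(D|A)P(A) + P(D|B)P(B)
     = 0.0466 × 0.3626 + 0.0506 × 0.6374
     = 0.01689716 + 0.03225244
     = 0.04914960

Step 2: Apply Bayes' theorem
P(A|D) = P(D|A)P(A) / P(D)
       = 0.01689716 / 0.04914960
       = 0.3438


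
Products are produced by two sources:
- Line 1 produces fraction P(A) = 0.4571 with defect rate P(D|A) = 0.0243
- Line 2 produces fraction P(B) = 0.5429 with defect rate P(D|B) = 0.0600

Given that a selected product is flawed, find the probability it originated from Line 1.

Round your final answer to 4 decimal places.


Let A = from Line 1, D = flawed

Given:
- P(A) = 0.4571, P(B) = 0.5429
- P(D|A) = 0.0243, P(D|B) = 0.0600

Step 1: Find P(D)
P(D) = P(D|A)P(A) + P(D|B)P(B)
     = 0.0243 × 0.4571 + 0.0600 × 0.5429
     = 0.01110753 + 0.03257400
     = 0.04368153

Step 2: Apply Bayes' theorem
P(A|D) = P(D|A)P(A) / P(D)
       = 0.01110753 / 0.04368153
       = 0.2543


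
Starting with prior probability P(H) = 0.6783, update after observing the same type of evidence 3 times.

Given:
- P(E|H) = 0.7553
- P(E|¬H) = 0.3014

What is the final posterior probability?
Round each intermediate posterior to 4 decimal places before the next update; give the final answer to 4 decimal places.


Sequential Bayesian updating:

Initial prior: P(H) = 0.6783

Update 1:
  P(E) = 0.7553 × 0.6783 + 0.3014 × 0.3217 = 0.51231999 + 0.09696038 = 0.60928037
  P(H|E) = 0.51231999 / 0.60928037 = 0.8409

Update 2:
  P(E) = 0.7553 × 0.8409 + 0.3014 × 0.1591 = 0.63513177 + 0.04795274 = 0.68308451
  P(H|E) = 0.63513177 / 0.68308451 = 0.9298

Update 3:
  P(E) = 0.7553 × 0.9298 + 0.3014 × 0.0702 = 0.70227794 + 0.02115828 = 0.72343622
  P(H|E) = 0.70227794 / 0.72343622 = 0.9708

Final posterior: 0.9708


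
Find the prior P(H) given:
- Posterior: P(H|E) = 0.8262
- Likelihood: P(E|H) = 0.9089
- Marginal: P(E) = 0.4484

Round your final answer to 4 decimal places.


From Bayes' theorem: P(H|E) = P(E|H) × P(H) / P(E)

Rearranging for P(H):
P(H) = P(H|E) × P(E) / P(E|H)
     = 0.8262 × 0.4484 / 0.9089
     = 0.37046808 / 0.9089
     = 0.4076


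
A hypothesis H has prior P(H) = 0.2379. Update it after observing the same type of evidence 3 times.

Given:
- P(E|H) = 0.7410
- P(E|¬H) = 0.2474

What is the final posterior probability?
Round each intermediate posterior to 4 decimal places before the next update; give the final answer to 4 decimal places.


Sequential Bayesian updating:

Initial prior: P(H) = 0.2379

Update 1:
  P(E) = 0.7410 × 0.2379 + 0.2474 × 0.7621 = 0.17628390 + 0.18854354 = 0.36482744
  P(H|E) = 0.17628390 / 0.36482744 = 0.4832

Update 2:
  P(E) = 0.7410 × 0.4832 + 0.2474 × 0.5168 = 0.35805120 + 0.12785632 = 0.48590752
  P(H|E) = 0.35805120 / 0.48590752 = 0.7369

Update 3:
  P(E) = 0.7410 × 0.7369 + 0.2474 × 0.2631 = 0.54604290 + 0.06509094 = 0.61113384
  P(H|E) = 0.54604290 / 0.61113384 = 0.8935

Final posterior: 0.8935


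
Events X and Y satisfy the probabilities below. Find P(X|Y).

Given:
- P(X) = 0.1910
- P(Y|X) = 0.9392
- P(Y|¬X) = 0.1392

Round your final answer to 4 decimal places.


Bayes' theorem: P(X|Y) = P(Y|X) × P(X) / P(Y)

Step 1: Calculate P(Y) using law of total probability
P(Y) = P(Y|X)P(X) + P(Y|¬X)P(¬X)
     = 0.9392 × 0.1910 + 0.1392 × 0.8090
     = 0.17938720 + 0.11261280
     = 0.29200000

Step 2: Apply Bayes' theorem
P(X|Y) = P(Y|X) × P(X) / P(Y)
       = 0.17938720 / 0.29200000
       = 0.6143


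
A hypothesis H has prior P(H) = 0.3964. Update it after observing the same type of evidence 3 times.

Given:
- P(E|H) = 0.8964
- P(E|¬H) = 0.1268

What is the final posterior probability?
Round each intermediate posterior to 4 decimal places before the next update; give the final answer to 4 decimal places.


Sequential Bayesian updating:

Initial prior: P(H) = 0.3964

Update 1:
  P(E) = 0.8964 × 0.3964 + 0.1268 × 0.6036 = 0.35533296 + 0.07653648 = 0.43186944
  P(H|E) = 0.35533296 / 0.43186944 = 0.8228

Update 2:
  P(E) = 0.8964 × 0.8228 + 0.1268 × 0.1772 = 0.73755792 + 0.02246896 = 0.76002688
  P(H|E) = 0.73755792 / 0.76002688 = 0.9704

Update 3:
  P(E) = 0.8964 × 0.9704 + 0.1268 × 0.0296 = 0.86986656 + 0.00375328 = 0.87361984
  P(H|E) = 0.86986656 / 0.87361984 = 0.9957

Final posterior: 0.9957


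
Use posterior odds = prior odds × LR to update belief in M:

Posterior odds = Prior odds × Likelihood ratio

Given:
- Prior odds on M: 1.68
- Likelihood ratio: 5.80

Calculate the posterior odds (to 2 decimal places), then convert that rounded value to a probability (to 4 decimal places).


Step 1: Calculate posterior odds
Posterior odds = Prior odds × LR
               = 1.68 × 5.80
               = 9.74

Step 2: Convert to probability
P(M|E) = Posterior odds / (1 + Posterior odds)
       = 9.74 / (1 + 9.74)
       = 9.74 / 10.74
       = 0.9069

The evidence increased P(M) from 0.6269 to 0.9069.


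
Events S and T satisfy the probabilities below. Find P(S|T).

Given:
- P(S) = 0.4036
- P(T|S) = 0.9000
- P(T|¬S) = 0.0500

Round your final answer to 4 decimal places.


Bayes' theorem: P(S|T) = P(T|S) × P(S) / P(T)

Step 1: Calculate P(T) using law of total probability
P(T) = P(T|S)P(S) + P(T|¬S)P(¬S)
     = 0.9000 × 0.4036 + 0.0500 × 0.5964
     = 0.36324000 + 0.02982000
     = 0.39306000

Step 2: Apply Bayes' theorem
P(S|T) = P(T|S) × P(S) / P(T)
       = 0.36324000 / 0.39306000
       = 0.9241


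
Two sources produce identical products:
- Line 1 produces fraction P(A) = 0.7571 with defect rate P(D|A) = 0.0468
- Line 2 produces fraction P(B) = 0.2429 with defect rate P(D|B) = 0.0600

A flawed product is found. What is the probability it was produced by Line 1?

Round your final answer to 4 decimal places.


Let A = from Line 1, D = flawed

Given:
- P(A) = 0.7571, P(B) = 0.2429
- P(D|A) = 0.0468, P(D|B) = 0.0600

Step 1: Find P(D)
P(D) = P(D|A)P(A) + P(D|B)P(B)
     = 0.0468 × 0.7571 + 0.0600 × 0.2429
     = 0.03543228 + 0.01457400
     = 0.05000628

Step 2: Apply Bayes' theorem
P(A|D) = P(D|A)P(A) / P(D)
       = 0.03543228 / 0.05000628
       = 0.7086


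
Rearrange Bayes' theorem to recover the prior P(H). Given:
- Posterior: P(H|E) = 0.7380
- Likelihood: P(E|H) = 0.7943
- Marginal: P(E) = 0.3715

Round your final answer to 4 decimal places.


From Bayes' theorem: P(H|E) = P(E|H) × P(H) / P(E)

Rearranging for P(H):
P(H) = P(H|E) × P(E) / P(E|H)
     = 0.7380 × 0.3715 / 0.7943
     = 0.27416700 / 0.7943
     = 0.3452


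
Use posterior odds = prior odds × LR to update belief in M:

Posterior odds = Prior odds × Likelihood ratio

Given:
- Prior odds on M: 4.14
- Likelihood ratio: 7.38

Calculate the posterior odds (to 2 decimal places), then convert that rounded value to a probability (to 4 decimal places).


Step 1: Calculate posterior odds
Posterior odds = Prior odds × LR
               = 4.14 × 7.38
               = 30.55

Step 2: Convert to probability
P(M|E) = Posterior odds / (1 + Posterior odds)
       = 30.55 / (1 + 30.55)
       = 30.55 / 31.55
       = 0.9683

The evidence increased P(M) from 0.8054 to 0.9683.


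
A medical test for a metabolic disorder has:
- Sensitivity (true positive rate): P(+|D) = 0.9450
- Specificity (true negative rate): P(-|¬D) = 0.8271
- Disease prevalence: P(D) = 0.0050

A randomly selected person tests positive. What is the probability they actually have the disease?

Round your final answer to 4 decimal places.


Let D = has disease, + = positive test

Given:
- P(D) = 0.0050 (prevalence)
- P(+|D) = 0.9450 (sensitivity)
- P(-|¬D) = 0.8271 (specificity)
- P(+|¬D) = 0.1729 (false positive rate = 1 - specificity)

Step 1: Find P(+)
P(+) = P(+|D)P(D) + P(+|¬D)P(¬D)
     = 0.9450 × 0.0050 + 0.1729 × 0.9950
     = 0.00472500 + 0.17203550
     = 0.17676050

Step 2: Apply Bayes' theorem for P(D|+)
P(D|+) = P(+|D)P(D) / P(+)
       = 0.00472500 / 0.17676050
       = 0.0267


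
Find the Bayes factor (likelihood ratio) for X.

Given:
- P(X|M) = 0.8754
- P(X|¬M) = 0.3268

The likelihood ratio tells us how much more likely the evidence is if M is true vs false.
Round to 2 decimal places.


Likelihood Ratio (LR) = P(X|M) / P(X|¬M)

LR = 0.8754 / 0.3268
   = 2.68

The evidence is 2.68 times more likely if M is true than if M is false.
LR > 1, so observing X raises the odds in favor of M.


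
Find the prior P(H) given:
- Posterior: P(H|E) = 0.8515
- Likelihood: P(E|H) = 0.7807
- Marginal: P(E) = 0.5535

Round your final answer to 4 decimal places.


From Bayes' theorem: P(H|E) = P(E|H) × P(H) / P(E)

Rearranging for P(H):
P(H) = P(H|E) × P(E) / P(E|H)
     = 0.8515 × 0.5535 / 0.7807
     = 0.47130525 / 0.7807
     = 0.6037


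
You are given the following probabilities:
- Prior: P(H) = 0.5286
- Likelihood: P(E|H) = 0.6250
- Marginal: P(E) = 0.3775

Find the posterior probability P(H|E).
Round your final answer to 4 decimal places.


Using Bayes' theorem:

P(H|E) = P(E|H) × P(H) / P(E)
       = 0.6250 × 0.5286 / 0.3775
       = 0.33037500 / 0.3775
       = 0.8752

The evidence strengthens our belief in H.
Prior: 0.5286 → Posterior: 0.8752


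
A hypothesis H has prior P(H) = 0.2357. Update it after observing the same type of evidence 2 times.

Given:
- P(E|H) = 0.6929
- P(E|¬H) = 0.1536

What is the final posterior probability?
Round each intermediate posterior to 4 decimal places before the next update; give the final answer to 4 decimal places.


Sequential Bayesian updating:

Initial prior: P(H) = 0.2357

Update 1:
  P(E) = 0.6929 × 0.2357 + 0.1536 × 0.7643 = 0.16331653 + 0.11739648 = 0.28071301
  P(H|E) = 0.16331653 / 0.28071301 = 0.5818

Update 2:
  P(E) = 0.6929 × 0.5818 + 0.1536 × 0.4182 = 0.40312922 + 0.06423552 = 0.46736474
  P(H|E) = 0.40312922 / 0.46736474 = 0.8626

Final posterior: 0.8626


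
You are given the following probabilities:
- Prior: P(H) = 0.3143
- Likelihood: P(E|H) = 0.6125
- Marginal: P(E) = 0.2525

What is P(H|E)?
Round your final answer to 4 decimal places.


Using Bayes' theorem:

P(H|E) = P(E|H) × P(H) / P(E)
       = 0.6125 × 0.3143 / 0.2525
       = 0.19250875 / 0.2525
       = 0.7624

The evidence strengthens our belief in H.
Prior: 0.3143 → Posterior: 0.7624


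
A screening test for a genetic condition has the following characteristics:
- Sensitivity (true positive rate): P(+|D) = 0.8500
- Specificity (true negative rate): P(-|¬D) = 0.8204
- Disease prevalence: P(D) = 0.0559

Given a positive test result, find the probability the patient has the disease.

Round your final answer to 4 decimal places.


Let D = has disease, + = positive test

Given:
- P(D) = 0.0559 (prevalence)
- P(+|D) = 0.8500 (sensitivity)
- P(-|¬D) = 0.8204 (specificity)
- P(+|¬D) = 0.1796 (false positive rate = 1 - specificity)

Step 1: Find P(+)
P(+) = P(+|D)P(D) + P(+|¬D)P(¬D)
     = 0.8500 × 0.0559 + 0.1796 × 0.9441
     = 0.04751500 + 0.16956036
     = 0.21707536

Step 2: Apply Bayes' theorem for P(D|+)
P(D|+) = P(+|D)P(D) / P(+)
       = 0.04751500 / 0.21707536
       = 0.2189


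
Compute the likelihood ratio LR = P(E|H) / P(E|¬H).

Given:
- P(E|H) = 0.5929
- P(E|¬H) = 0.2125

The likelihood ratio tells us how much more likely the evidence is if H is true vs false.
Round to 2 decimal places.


Likelihood Ratio (LR) = P(E|H) / P(E|¬H)

LR = 0.5929 / 0.2125
   = 2.79

The evidence is 2.79 times more likely if H is true than if H is false.
LR > 1, so observing E raises the odds in favor of H.


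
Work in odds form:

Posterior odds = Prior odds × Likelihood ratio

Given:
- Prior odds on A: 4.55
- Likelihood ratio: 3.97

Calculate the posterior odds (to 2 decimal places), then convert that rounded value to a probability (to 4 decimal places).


Step 1: Calculate posterior odds
Posterior odds = Prior odds × LR
               = 4.55 × 3.97
               = 18.06

Step 2: Convert to probability
P(A|E) = Posterior odds / (1 + Posterior odds)
       = 18.06 / (1 + 18.06)
       = 18.06 / 19.06
       = 0.9475

The evidence increased P(A) from 0.8198 to 0.9475.


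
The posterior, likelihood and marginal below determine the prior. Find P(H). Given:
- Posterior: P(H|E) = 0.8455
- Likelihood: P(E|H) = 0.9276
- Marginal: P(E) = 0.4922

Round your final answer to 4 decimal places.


From Bayes' theorem: P(H|E) = P(E|H) × P(H) / P(E)

Rearranging for P(H):
P(H) = P(H|E) × P(E) / P(E|H)
     = 0.8455 × 0.4922 / 0.9276
     = 0.41615510 / 0.9276
     = 0.4486


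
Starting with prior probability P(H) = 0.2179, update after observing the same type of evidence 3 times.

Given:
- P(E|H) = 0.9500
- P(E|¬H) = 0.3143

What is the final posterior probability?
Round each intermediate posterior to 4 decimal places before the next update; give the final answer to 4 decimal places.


Sequential Bayesian updating:

Initial prior: P(H) = 0.2179

Update 1:
  P(E) = 0.9500 × 0.2179 + 0.3143 × 0.7821 = 0.20700500 + 0.24581403 = 0.45281903
  P(H|E) = 0.20700500 / 0.45281903 = 0.4571

Update 2:
  P(E) = 0.9500 × 0.4571 + 0.3143 × 0.5429 = 0.43424500 + 0.17063347 = 0.60487847
  P(H|E) = 0.43424500 / 0.60487847 = 0.7179

Update 3:
  P(E) = 0.9500 × 0.7179 + 0.3143 × 0.2821 = 0.68200500 + 0.08866403 = 0.77066903
  P(H|E) = 0.68200500 / 0.77066903 = 0.8850

Final posterior: 0.8850


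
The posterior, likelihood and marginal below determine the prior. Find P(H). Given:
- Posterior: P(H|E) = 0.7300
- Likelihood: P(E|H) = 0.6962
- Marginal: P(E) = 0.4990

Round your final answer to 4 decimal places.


From Bayes' theorem: P(H|E) = P(E|H) × P(H) / P(E)

Rearranging for P(H):
P(H) = P(H|E) × P(E) / P(E|H)
     = 0.7300 × 0.4990 / 0.6962
     = 0.36427000 / 0.6962
     = 0.5232


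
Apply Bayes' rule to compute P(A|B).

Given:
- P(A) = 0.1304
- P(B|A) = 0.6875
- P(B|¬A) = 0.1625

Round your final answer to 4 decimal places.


Bayes' theorem: P(A|B) = P(B|A) × P(A) / P(B)

Step 1: Calculate P(B) using law of total probability
P(B) = P(B|A)P(A) + P(B|¬A)P(¬A)
     = 0.6875 × 0.1304 + 0.1625 × 0.8696
     = 0.08965000 + 0.14131000
     = 0.23096000

Step 2: Apply Bayes' theorem
P(A|B) = P(B|A) × P(A) / P(B)
       = 0.08965000 / 0.23096000
       = 0.3882


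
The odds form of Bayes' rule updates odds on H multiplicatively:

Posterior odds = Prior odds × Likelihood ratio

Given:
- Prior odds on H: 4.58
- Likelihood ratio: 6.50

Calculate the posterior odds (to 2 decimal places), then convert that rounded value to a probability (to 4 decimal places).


Step 1: Calculate posterior odds
Posterior odds = Prior odds × LR
               = 4.58 × 6.50
               = 29.77

Step 2: Convert to probability
P(H|E) = Posterior odds / (1 + Posterior odds)
       = 29.77 / (1 + 29.77)
       = 29.77 / 30.77
       = 0.9675

The evidence increased P(H) from 0.8208 to 0.9675.


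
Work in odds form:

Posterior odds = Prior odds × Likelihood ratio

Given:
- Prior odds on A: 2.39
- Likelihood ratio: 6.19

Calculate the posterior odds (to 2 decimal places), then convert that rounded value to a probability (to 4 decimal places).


Step 1: Calculate posterior odds
Posterior odds = Prior odds × LR
               = 2.39 × 6.19
               = 14.79

Step 2: Convert to probability
P(A|E) = Posterior odds / (1 + Posterior odds)
       = 14.79 / (1 + 14.79)
       = 14.79 / 15.79
       = 0.9367

The evidence increased P(A) from 0.7050 to 0.9367.


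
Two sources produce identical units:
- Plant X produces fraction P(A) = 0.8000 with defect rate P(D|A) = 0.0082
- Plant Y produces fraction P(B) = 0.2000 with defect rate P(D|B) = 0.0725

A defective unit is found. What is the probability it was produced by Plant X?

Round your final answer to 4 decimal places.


Let A = from Plant X, D = defective

Given:
- P(A) = 0.8000, P(B) = 0.2000
- P(D|A) = 0.0082, P(D|B) = 0.0725

Step 1: Find P(D)
P(D) = P(D|A)P(A) + P(D|B)P(B)
     = 0.0082 × 0.8000 + 0.0725 × 0.2000
     = 0.00656000 + 0.01450000
     = 0.02106000

Step 2: Apply Bayes' theorem
P(A|D) = P(D|A)P(A) / P(D)
       = 0.00656000 / 0.02106000
       = 0.3115


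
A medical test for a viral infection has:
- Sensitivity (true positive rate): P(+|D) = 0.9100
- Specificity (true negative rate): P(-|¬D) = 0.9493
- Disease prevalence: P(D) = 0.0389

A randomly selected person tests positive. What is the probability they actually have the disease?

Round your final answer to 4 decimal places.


Let D = has disease, + = positive test

Given:
- P(D) = 0.0389 (prevalence)
- P(+|D) = 0.9100 (sensitivity)
- P(-|¬D) = 0.9493 (specificity)
- P(+|¬D) = 0.0507 (false positive rate = 1 - specificity)

Step 1: Find P(+)
P(+) = P(+|D)P(D) + P(+|¬D)P(¬D)
     = 0.9100 × 0.0389 + 0.0507 × 0.9611
     = 0.03539900 + 0.04872777
     = 0.08412677

Step 2: Apply Bayes' theorem for P(D|+)
P(D|+) = P(+|D)P(D) / P(+)
       = 0.03539900 / 0.08412677
       = 0.4208


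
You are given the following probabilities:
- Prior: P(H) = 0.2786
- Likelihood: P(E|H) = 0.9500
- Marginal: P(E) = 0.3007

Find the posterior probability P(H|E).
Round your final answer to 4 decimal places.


Using Bayes' theorem:

P(H|E) = P(E|H) × P(H) / P(E)
       = 0.9500 × 0.2786 / 0.3007
       = 0.26467000 / 0.3007
       = 0.8802

The evidence strengthens our belief in H.
Prior: 0.2786 → Posterior: 0.8802


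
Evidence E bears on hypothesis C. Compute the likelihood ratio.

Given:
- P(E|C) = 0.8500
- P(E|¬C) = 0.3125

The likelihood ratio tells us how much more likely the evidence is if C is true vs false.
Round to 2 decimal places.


Likelihood Ratio (LR) = P(E|C) / P(E|¬C)

LR = 0.8500 / 0.3125
   = 2.72

The evidence is 2.72 times more likely if C is true than if C is false.
Because LR exceeds 1, E is evidence for C.


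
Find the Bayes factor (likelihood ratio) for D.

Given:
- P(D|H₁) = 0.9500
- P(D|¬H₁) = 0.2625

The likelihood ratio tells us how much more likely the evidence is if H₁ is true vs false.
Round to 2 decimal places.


Likelihood Ratio (LR) = P(D|H₁) / P(D|¬H₁)

LR = 0.9500 / 0.2625
   = 3.62

The evidence is 3.62 times more likely if H₁ is true than if H₁ is false.
Because LR exceeds 1, D is evidence for H₁.


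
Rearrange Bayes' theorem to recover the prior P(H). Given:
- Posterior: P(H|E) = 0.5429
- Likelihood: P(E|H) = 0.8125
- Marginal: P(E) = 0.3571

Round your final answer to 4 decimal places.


From Bayes' theorem: P(H|E) = P(E|H) × P(H) / P(E)

Rearranging for P(H):
P(H) = P(H|E) × P(E) / P(E|H)
     = 0.5429 × 0.3571 / 0.8125
     = 0.19386959 / 0.8125
     = 0.2386


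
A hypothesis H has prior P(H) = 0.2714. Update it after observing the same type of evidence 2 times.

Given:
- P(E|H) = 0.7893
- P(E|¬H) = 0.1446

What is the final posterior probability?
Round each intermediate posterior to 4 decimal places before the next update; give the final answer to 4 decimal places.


Sequential Bayesian updating:

Initial prior: P(H) = 0.2714

Update 1:
  P(E) = 0.7893 × 0.2714 + 0.1446 × 0.7286 = 0.21421602 + 0.10535556 = 0.31957158
  P(H|E) = 0.21421602 / 0.31957158 = 0.6703

Update 2:
  P(E) = 0.7893 × 0.6703 + 0.1446 × 0.3297 = 0.52906779 + 0.04767462 = 0.57674241
  P(H|E) = 0.52906779 / 0.57674241 = 0.9173

Final posterior: 0.9173


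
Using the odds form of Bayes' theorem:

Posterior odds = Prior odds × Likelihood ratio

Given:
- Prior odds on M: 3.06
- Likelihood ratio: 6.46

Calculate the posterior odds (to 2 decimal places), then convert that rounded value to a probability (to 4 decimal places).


Step 1: Calculate posterior odds
Posterior odds = Prior odds × LR
               = 3.06 × 6.46
               = 19.77

Step 2: Convert to probability
P(M|E) = Posterior odds / (1 + Posterior odds)
       = 19.77 / (1 + 19.77)
       = 19.77 / 20.77
       = 0.9519

The evidence increased P(M) from 0.7537 to 0.9519.


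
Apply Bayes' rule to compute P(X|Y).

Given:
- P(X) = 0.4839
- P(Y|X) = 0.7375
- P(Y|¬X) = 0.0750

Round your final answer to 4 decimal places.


Bayes' theorem: P(X|Y) = P(Y|X) × P(X) / P(Y)

Step 1: Calculate P(Y) using law of total probability
P(Y) = P(Y|X)P(X) + P(Y|¬X)P(¬X)
     = 0.7375 × 0.4839 + 0.0750 × 0.5161
     = 0.35687625 + 0.03870750
     = 0.39558375

Step 2: Apply Bayes' theorem
P(X|Y) = P(Y|X) × P(X) / P(Y)
       = 0.35687625 / 0.39558375
       = 0.9022


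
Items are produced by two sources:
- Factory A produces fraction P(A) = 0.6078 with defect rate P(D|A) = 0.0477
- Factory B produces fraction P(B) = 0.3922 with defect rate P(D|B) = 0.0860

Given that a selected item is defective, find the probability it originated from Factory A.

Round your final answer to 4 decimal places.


Let A = from Factory A, D = defective

Given:
- P(A) = 0.6078, P(B) = 0.3922
- P(D|A) = 0.0477, P(D|B) = 0.0860

Step 1: Find P(D)
P(D) = P(D|A)P(A) + P(D|B)P(B)
     = 0.0477 × 0.6078 + 0.0860 × 0.3922
     = 0.02899206 + 0.03372920
     = 0.06272126

Step 2: Apply Bayes' theorem
P(A|D) = P(D|A)P(A) / P(D)
       = 0.02899206 / 0.06272126
       = 0.4622


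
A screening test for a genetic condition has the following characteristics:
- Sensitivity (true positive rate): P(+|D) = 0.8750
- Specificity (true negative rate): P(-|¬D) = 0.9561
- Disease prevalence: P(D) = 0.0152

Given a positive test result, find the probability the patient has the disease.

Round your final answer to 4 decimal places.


Let D = has disease, + = positive test

Given:
- P(D) = 0.0152 (prevalence)
- P(+|D) = 0.8750 (sensitivity)
- P(-|¬D) = 0.9561 (specificity)
- P(+|¬D) = 0.0439 (false positive rate = 1 - specificity)

Step 1: Find P(+)
P(+) = P(+|D)P(D) + P(+|¬D)P(¬D)
     = 0.8750 × 0.0152 + 0.0439 × 0.9848
     = 0.01330000 + 0.04323272
     = 0.05653272

Step 2: Apply Bayes' theorem for P(D|+)
P(D|+) = P(+|D)P(D) / P(+)
       = 0.01330000 / 0.05653272
       = 0.2353


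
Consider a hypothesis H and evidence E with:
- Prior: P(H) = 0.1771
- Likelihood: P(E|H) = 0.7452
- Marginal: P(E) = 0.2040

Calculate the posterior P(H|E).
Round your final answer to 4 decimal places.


Using Bayes' theorem:

P(H|E) = P(E|H) × P(H) / P(E)
       = 0.7452 × 0.1771 / 0.2040
       = 0.13197492 / 0.2040
       = 0.6469

The evidence strengthens our belief in H.
Prior: 0.1771 → Posterior: 0.6469


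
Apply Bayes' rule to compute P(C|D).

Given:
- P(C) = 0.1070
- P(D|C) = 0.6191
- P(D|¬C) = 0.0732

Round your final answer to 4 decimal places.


Bayes' theorem: P(C|D) = P(D|C) × P(C) / P(D)

Step 1: Calculate P(D) using law of total probability
P(D) = P(D|C)P(C) + P(D|¬C)P(¬C)
     = 0.6191 × 0.1070 + 0.0732 × 0.8930
     = 0.06624370 + 0.06536760
     = 0.13161130

Step 2: Apply Bayes' theorem
P(C|D) = P(D|C) × P(C) / P(D)
       = 0.06624370 / 0.13161130
       = 0.5033


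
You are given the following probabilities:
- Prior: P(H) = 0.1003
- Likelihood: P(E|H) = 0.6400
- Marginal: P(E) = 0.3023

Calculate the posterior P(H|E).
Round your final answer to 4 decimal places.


Using Bayes' theorem:

P(H|E) = P(E|H) × P(H) / P(E)
       = 0.6400 × 0.1003 / 0.3023
       = 0.06419200 / 0.3023
       = 0.2123

The evidence strengthens our belief in H.
Prior: 0.1003 → Posterior: 0.2123


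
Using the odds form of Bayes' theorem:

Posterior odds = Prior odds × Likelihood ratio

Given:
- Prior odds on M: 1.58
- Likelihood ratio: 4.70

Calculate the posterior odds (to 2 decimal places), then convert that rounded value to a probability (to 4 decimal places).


Step 1: Calculate posterior odds
Posterior odds = Prior odds × LR
               = 1.58 × 4.70
               = 7.43

Step 2: Convert to probability
P(M|E) = Posterior odds / (1 + Posterior odds)
       = 7.43 / (1 + 7.43)
       = 7.43 / 8.43
       = 0.8814

The evidence increased P(M) from 0.6124 to 0.8814.


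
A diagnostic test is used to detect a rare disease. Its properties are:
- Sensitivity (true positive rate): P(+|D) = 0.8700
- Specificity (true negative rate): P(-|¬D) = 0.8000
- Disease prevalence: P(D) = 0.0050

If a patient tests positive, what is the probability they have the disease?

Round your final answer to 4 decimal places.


Let D = has disease, + = positive test

Given:
- P(D) = 0.0050 (prevalence)
- P(+|D) = 0.8700 (sensitivity)
- P(-|¬D) = 0.8000 (specificity)
- P(+|¬D) = 0.2000 (false positive rate = 1 - specificity)

Step 1: Find P(+)
P(+) = P(+|D)P(D) + P(+|¬D)P(¬D)
     = 0.8700 × 0.0050 + 0.2000 × 0.9950
     = 0.00435000 + 0.19900000
     = 0.20335000

Step 2: Apply Bayes' theorem for P(D|+)
P(D|+) = P(+|D)P(D) / P(+)
       = 0.00435000 / 0.20335000
       = 0.0214


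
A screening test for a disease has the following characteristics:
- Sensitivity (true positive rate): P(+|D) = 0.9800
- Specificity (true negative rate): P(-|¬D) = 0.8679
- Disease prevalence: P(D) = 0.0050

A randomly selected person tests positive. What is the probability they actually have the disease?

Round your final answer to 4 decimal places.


Let D = has disease, + = positive test

Given:
- P(D) = 0.0050 (prevalence)
- P(+|D) = 0.9800 (sensitivity)
- P(-|¬D) = 0.8679 (specificity)
- P(+|¬D) = 0.1321 (false positive rate = 1 - specificity)

Step 1: Find P(+)
P(+) = P(+|D)P(D) + P(+|¬D)P(¬D)
     = 0.9800 × 0.0050 + 0.1321 × 0.9950
     = 0.00490000 + 0.13143950
     = 0.13633950

Step 2: Apply Bayes' theorem for P(D|+)
P(D|+) = P(+|D)P(D) / P(+)
       = 0.00490000 / 0.13633950
       = 0.0359


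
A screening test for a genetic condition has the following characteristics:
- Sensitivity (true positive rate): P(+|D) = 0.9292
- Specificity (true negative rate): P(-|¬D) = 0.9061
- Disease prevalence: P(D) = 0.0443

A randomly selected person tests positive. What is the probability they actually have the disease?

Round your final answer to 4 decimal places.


Let D = has disease, + = positive test

Given:
- P(D) = 0.0443 (prevalence)
- P(+|D) = 0.9292 (sensitivity)
- P(-|¬D) = 0.9061 (specificity)
- P(+|¬D) = 0.0939 (false positive rate = 1 - specificity)

Step 1: Find P(+)
P(+) = P(+|D)P(D) + P(+|¬D)P(¬D)
     = 0.9292 × 0.0443 + 0.0939 × 0.9557
     = 0.04116356 + 0.08974023
     = 0.13090379

Step 2: Apply Bayes' theorem for P(D|+)
P(D|+) = P(+|D)P(D) / P(+)
       = 0.04116356 / 0.13090379
       = 0.3145


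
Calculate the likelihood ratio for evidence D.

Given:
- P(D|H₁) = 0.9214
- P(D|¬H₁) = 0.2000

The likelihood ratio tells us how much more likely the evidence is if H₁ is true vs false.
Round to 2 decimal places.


Likelihood Ratio (LR) = P(D|H₁) / P(D|¬H₁)

LR = 0.9214 / 0.2000
   = 4.61

The evidence is 4.61 times more likely if H₁ is true than if H₁ is false.
Because LR exceeds 1, D is evidence for H₁.


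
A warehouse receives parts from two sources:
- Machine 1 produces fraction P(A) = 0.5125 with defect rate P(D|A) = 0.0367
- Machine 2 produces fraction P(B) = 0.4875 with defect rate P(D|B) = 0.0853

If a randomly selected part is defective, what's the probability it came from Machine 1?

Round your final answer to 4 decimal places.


Let A = from Machine 1, D = defective

Given:
- P(A) = 0.5125, P(B) = 0.4875
- P(D|A) = 0.0367, P(D|B) = 0.0853

Step 1: Find P(D)
P(D) = P(D|A)P(A) + P(D|B)P(B)
     = 0.0367 × 0.5125 + 0.0853 × 0.4875
     = 0.01880875 + 0.04158375
     = 0.06039250

Step 2: Apply Bayes' theorem
P(A|D) = P(D|A)P(A) / P(D)
       = 0.01880875 / 0.06039250
       = 0.3114


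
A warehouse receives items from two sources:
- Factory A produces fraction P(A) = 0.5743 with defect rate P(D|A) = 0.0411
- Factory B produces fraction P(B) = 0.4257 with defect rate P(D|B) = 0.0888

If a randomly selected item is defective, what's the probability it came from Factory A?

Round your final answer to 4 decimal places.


Let A = from Factory A, D = defective

Given:
- P(A) = 0.5743, P(B) = 0.4257
- P(D|A) = 0.0411, P(D|B) = 0.0888

Step 1: Find P(D)
P(D) = P(D|A)P(A) + P(D|B)P(B)
     = 0.0411 × 0.5743 + 0.0888 × 0.4257
     = 0.02360373 + 0.03780216
     = 0.06140589

Step 2: Apply Bayes' theorem
P(A|D) = P(D|A)P(A) / P(D)
       = 0.02360373 / 0.06140589
       = 0.3844


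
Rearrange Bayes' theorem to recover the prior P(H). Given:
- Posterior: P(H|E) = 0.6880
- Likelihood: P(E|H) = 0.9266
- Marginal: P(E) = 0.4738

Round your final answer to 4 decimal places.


From Bayes' theorem: P(H|E) = P(E|H) × P(H) / P(E)

Rearranging for P(H):
P(H) = P(H|E) × P(E) / P(E|H)
     = 0.6880 × 0.4738 / 0.9266
     = 0.32597440 / 0.9266
     = 0.3518


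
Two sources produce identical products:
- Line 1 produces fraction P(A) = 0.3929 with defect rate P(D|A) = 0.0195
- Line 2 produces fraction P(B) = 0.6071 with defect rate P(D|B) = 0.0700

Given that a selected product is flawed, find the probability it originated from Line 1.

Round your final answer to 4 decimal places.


Let A = from Line 1, D = flawed

Given:
- P(A) = 0.3929, P(B) = 0.6071
- P(D|A) = 0.0195, P(D|B) = 0.0700

Step 1: Find P(D)
P(D) = P(D|A)P(A) + P(D|B)P(B)
     = 0.0195 × 0.3929 + 0.0700 × 0.6071
     = 0.00766155 + 0.04249700
     = 0.05015855

Step 2: Apply Bayes' theorem
P(A|D) = P(D|A)P(A) / P(D)
       = 0.00766155 / 0.05015855
       = 0.1527


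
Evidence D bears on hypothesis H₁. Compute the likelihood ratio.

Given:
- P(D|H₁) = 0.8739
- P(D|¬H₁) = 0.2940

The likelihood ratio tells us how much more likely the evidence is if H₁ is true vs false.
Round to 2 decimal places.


Likelihood Ratio (LR) = P(D|H₁) / P(D|¬H₁)

LR = 0.8739 / 0.2940
   = 2.97

The evidence is 2.97 times more likely if H₁ is true than if H₁ is false.
Because LR exceeds 1, D is evidence for H₁.


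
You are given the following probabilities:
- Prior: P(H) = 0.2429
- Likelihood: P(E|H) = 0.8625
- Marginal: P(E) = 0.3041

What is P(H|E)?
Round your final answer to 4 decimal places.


Using Bayes' theorem:

P(H|E) = P(E|H) × P(H) / P(E)
       = 0.8625 × 0.2429 / 0.3041
       = 0.20950125 / 0.3041
       = 0.6889

The evidence strengthens our belief in H.
Prior: 0.2429 → Posterior: 0.6889


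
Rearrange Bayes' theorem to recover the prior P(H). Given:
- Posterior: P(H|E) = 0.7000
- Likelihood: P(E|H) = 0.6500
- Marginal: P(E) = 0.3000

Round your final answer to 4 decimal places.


From Bayes' theorem: P(H|E) = P(E|H) × P(H) / P(E)

Rearranging for P(H):
P(H) = P(H|E) × P(E) / P(E|H)
     = 0.7000 × 0.3000 / 0.6500
     = 0.21000000 / 0.6500
     = 0.3231


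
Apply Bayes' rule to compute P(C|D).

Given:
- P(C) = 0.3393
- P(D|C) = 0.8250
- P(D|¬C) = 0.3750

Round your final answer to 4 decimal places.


Bayes' theorem: P(C|D) = P(D|C) × P(C) / P(D)

Step 1: Calculate P(D) using law of total probability
P(D) = P(D|C)P(C) + P(D|¬C)P(¬C)
     = 0.8250 × 0.3393 + 0.3750 × 0.6607
     = 0.27992250 + 0.24776250
     = 0.52768500

Step 2: Apply Bayes' theorem
P(C|D) = P(D|C) × P(C) / P(D)
       = 0.27992250 / 0.52768500
       = 0.5305


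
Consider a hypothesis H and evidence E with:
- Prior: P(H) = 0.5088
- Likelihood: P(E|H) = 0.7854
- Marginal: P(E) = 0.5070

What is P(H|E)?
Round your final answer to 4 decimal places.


Using Bayes' theorem:

P(H|E) = P(E|H) × P(H) / P(E)
       = 0.7854 × 0.5088 / 0.5070
       = 0.39961152 / 0.5070
       = 0.7882

The evidence strengthens our belief in H.
Prior: 0.5088 → Posterior: 0.7882


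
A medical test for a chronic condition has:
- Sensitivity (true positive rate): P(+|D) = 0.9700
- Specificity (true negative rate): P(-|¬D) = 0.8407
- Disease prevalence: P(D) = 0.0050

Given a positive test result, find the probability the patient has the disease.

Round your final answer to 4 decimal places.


Let D = has disease, + = positive test

Given:
- P(D) = 0.0050 (prevalence)
- P(+|D) = 0.9700 (sensitivity)
- P(-|¬D) = 0.8407 (specificity)
- P(+|¬D) = 0.1593 (false positive rate = 1 - specificity)

Step 1: Find P(+)
P(+) = P(+|D)P(D) + P(+|¬D)P(¬D)
     = 0.9700 × 0.0050 + 0.1593 × 0.9950
     = 0.00485000 + 0.15850350
     = 0.16335350

Step 2: Apply Bayes' theorem for P(D|+)
P(D|+) = P(+|D)P(D) / P(+)
       = 0.00485000 / 0.16335350
       = 0.0297


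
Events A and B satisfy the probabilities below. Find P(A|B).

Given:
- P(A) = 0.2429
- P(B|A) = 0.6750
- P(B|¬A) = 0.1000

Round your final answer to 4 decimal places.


Bayes' theorem: P(A|B) = P(B|A) × P(A) / P(B)

Step 1: Calculate P(B) using law of total probability
P(B) = P(B|A)P(A) + P(B|¬A)P(¬A)
     = 0.6750 × 0.2429 + 0.1000 × 0.7571
     = 0.16395750 + 0.07571000
     = 0.23966750

Step 2: Apply Bayes' theorem
P(A|B) = P(B|A) × P(A) / P(B)
       = 0.16395750 / 0.23966750
       = 0.6841
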